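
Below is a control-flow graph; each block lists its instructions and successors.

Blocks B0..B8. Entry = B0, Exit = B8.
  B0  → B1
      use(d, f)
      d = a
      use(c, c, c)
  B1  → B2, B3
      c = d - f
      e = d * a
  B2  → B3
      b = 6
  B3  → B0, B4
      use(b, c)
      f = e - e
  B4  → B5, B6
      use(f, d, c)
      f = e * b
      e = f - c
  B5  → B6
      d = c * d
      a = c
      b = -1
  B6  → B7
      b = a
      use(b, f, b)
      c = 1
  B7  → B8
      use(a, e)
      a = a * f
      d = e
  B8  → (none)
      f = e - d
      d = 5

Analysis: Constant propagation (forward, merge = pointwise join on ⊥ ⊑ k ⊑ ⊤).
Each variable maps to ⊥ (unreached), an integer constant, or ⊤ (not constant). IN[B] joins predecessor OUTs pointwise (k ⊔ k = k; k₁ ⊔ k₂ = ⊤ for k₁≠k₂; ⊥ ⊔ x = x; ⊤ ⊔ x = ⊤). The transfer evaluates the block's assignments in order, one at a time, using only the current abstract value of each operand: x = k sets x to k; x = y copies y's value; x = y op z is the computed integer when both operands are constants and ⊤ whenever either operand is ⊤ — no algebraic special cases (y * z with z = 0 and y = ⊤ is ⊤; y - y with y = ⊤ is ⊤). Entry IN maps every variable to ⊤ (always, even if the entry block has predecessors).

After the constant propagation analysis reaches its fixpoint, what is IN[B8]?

Per-block solution:
  B0:  IN=(all ⊤)  OUT=(all ⊤)
  B1:  IN=(all ⊤)  OUT=(all ⊤)
  B2:  IN=(all ⊤)  OUT={b:6; rest ⊤}
  B3:  IN=(all ⊤)  OUT=(all ⊤)
  B4:  IN=(all ⊤)  OUT=(all ⊤)
  B5:  IN=(all ⊤)  OUT={b:-1; rest ⊤}
  B6:  IN=(all ⊤)  OUT={c:1; rest ⊤}
  B7:  IN={c:1; rest ⊤}  OUT={c:1; rest ⊤}
  B8:  IN={c:1; rest ⊤}  OUT={c:1, d:5; rest ⊤}

Merge at B8: IN[B8] = OUT[B7] = {a: ⊤, b: ⊤, c: 1, d: ⊤, e: ⊤, f: ⊤}

Answer: {a: ⊤, b: ⊤, c: 1, d: ⊤, e: ⊤, f: ⊤}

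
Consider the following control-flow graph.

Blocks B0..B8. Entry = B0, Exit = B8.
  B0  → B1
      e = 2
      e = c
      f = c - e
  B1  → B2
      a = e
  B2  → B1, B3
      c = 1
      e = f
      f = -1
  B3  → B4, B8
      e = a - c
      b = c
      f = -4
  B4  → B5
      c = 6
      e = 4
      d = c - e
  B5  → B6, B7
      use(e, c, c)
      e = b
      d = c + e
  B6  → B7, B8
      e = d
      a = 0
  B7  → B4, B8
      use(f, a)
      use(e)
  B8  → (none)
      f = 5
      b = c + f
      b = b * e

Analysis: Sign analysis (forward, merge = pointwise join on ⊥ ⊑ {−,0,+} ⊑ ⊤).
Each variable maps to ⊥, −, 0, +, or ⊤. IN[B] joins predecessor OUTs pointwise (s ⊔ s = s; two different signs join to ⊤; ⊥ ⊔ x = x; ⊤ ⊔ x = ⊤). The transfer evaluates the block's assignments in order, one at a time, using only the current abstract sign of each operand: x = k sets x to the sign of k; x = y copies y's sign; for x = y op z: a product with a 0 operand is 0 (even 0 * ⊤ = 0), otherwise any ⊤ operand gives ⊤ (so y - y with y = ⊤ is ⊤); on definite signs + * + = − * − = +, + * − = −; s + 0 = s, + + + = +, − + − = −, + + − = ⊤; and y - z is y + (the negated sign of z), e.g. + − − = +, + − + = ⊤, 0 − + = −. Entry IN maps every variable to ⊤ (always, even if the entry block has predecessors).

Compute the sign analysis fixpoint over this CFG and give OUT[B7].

Answer: {a: ⊤, b: +, c: +, d: +, e: +, f: -}

Derivation:
Fixpoint table:
  B0: | IN=(all ⊤) | OUT=(all ⊤)
  B1: | IN=(all ⊤) | OUT=(all ⊤)
  B2: | IN=(all ⊤) | OUT={c:+, f:-; rest ⊤}
  B3: | IN={c:+, f:-; rest ⊤} | OUT={b:+, c:+, f:-; rest ⊤}
  B4: | IN={b:+, c:+, f:-; rest ⊤} | OUT={b:+, c:+, e:+, f:-; rest ⊤}
  B5: | IN={b:+, c:+, e:+, f:-; rest ⊤} | OUT={b:+, c:+, d:+, e:+, f:-; rest ⊤}
  B6: | IN={b:+, c:+, d:+, e:+, f:-; rest ⊤} | OUT={a:0, b:+, c:+, d:+, e:+, f:-; rest ⊤}
  B7: | IN={b:+, c:+, d:+, e:+, f:-; rest ⊤} | OUT={b:+, c:+, d:+, e:+, f:-; rest ⊤}
  B8: | IN={b:+, c:+, f:-; rest ⊤} | OUT={c:+, f:+; rest ⊤}

Merge at B7: IN[B7] = OUT[B5] ⊔ OUT[B6] = {a: ⊤, b: +, c: +, d: +, e: +, f: -}
Applying B7's transfer function to that IN value gives OUT[B7] (row B7 above).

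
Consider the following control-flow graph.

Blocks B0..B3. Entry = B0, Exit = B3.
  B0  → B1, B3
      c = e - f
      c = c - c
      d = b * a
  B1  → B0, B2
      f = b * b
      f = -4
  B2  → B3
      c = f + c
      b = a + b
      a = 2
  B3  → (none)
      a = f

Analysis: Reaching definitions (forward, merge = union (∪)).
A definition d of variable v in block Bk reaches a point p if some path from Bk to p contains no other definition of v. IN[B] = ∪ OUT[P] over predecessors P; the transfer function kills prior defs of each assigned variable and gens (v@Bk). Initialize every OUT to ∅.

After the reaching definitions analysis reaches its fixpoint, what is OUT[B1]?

Answer: {c@B0, d@B0, f@B1}

Working:
Per-block solution:
  B0:  IN={c@B0, d@B0, f@B1}  OUT={c@B0, d@B0, f@B1}
  B1:  IN={c@B0, d@B0, f@B1}  OUT={c@B0, d@B0, f@B1}
  B2:  IN={c@B0, d@B0, f@B1}  OUT={a@B2, b@B2, c@B2, d@B0, f@B1}
  B3:  IN={a@B2, b@B2, c@B0, c@B2, d@B0, f@B1}  OUT={a@B3, b@B2, c@B0, c@B2, d@B0, f@B1}

Merge at B1: IN[B1] = OUT[B0] = {c@B0, d@B0, f@B1}
Applying B1's transfer function to that IN value gives OUT[B1] (row B1 above).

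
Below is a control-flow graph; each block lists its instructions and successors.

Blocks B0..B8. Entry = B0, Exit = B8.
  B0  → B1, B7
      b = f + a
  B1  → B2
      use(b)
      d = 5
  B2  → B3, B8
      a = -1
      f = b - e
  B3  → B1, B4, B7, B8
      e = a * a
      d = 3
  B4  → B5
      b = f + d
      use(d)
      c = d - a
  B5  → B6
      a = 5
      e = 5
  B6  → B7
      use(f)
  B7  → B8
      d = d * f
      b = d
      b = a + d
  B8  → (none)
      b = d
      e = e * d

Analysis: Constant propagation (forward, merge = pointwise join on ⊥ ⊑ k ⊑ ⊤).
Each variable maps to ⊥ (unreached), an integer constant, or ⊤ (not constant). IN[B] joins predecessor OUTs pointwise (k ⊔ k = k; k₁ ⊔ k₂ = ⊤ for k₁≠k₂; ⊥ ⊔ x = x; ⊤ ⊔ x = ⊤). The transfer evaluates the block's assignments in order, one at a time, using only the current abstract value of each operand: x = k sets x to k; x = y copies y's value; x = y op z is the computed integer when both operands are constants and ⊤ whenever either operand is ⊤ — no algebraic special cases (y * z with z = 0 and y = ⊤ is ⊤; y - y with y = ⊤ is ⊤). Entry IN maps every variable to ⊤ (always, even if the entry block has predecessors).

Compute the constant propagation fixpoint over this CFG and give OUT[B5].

Converged values:
  B0: | IN=(all ⊤) | OUT=(all ⊤)
  B1: | IN=(all ⊤) | OUT={d:5; rest ⊤}
  B2: | IN={d:5; rest ⊤} | OUT={a:-1, d:5; rest ⊤}
  B3: | IN={a:-1, d:5; rest ⊤} | OUT={a:-1, d:3, e:1; rest ⊤}
  B4: | IN={a:-1, d:3, e:1; rest ⊤} | OUT={a:-1, c:4, d:3, e:1; rest ⊤}
  B5: | IN={a:-1, c:4, d:3, e:1; rest ⊤} | OUT={a:5, c:4, d:3, e:5; rest ⊤}
  B6: | IN={a:5, c:4, d:3, e:5; rest ⊤} | OUT={a:5, c:4, d:3, e:5; rest ⊤}
  B7: | IN=(all ⊤) | OUT=(all ⊤)
  B8: | IN=(all ⊤) | OUT=(all ⊤)

Merge at B5: IN[B5] = OUT[B4] = {a: -1, b: ⊤, c: 4, d: 3, e: 1, f: ⊤}
Applying B5's transfer function to that IN value gives OUT[B5] (row B5 above).

Answer: {a: 5, b: ⊤, c: 4, d: 3, e: 5, f: ⊤}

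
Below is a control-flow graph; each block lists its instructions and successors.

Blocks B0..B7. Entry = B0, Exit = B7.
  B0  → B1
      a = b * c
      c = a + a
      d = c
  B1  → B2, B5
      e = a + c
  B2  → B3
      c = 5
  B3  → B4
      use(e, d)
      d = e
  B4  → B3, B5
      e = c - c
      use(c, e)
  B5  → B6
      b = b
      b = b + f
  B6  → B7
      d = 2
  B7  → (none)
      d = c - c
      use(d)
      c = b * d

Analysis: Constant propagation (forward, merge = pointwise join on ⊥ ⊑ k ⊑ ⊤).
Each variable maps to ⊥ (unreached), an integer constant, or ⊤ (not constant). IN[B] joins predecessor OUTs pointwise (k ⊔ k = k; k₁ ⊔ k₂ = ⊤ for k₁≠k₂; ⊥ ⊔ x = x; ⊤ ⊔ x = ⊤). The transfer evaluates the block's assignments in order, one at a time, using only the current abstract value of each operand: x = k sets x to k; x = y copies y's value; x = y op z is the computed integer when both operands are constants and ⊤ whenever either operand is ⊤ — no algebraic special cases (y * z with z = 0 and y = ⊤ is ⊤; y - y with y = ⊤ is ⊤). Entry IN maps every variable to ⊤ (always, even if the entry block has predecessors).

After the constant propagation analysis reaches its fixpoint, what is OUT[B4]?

Answer: {a: ⊤, b: ⊤, c: 5, d: ⊤, e: 0, f: ⊤}

Trace:
Converged values:
  B0: | IN=(all ⊤) | OUT=(all ⊤)
  B1: | IN=(all ⊤) | OUT=(all ⊤)
  B2: | IN=(all ⊤) | OUT={c:5; rest ⊤}
  B3: | IN={c:5; rest ⊤} | OUT={c:5; rest ⊤}
  B4: | IN={c:5; rest ⊤} | OUT={c:5, e:0; rest ⊤}
  B5: | IN=(all ⊤) | OUT=(all ⊤)
  B6: | IN=(all ⊤) | OUT={d:2; rest ⊤}
  B7: | IN={d:2; rest ⊤} | OUT=(all ⊤)

Merge at B4: IN[B4] = OUT[B3] = {a: ⊤, b: ⊤, c: 5, d: ⊤, e: ⊤, f: ⊤}
Applying B4's transfer function to that IN value gives OUT[B4] (row B4 above).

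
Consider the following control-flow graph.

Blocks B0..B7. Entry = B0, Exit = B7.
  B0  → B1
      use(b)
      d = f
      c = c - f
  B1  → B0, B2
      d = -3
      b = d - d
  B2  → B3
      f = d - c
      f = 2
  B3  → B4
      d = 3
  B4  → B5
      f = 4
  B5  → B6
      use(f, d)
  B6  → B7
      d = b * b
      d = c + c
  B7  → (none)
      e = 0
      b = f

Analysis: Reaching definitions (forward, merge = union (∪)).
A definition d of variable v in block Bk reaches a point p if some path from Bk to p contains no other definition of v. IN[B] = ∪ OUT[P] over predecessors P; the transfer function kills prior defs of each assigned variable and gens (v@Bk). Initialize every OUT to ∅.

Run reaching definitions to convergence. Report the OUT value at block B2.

Fixpoint table:
  B0: | IN={b@B1, c@B0, d@B1} | OUT={b@B1, c@B0, d@B0}
  B1: | IN={b@B1, c@B0, d@B0} | OUT={b@B1, c@B0, d@B1}
  B2: | IN={b@B1, c@B0, d@B1} | OUT={b@B1, c@B0, d@B1, f@B2}
  B3: | IN={b@B1, c@B0, d@B1, f@B2} | OUT={b@B1, c@B0, d@B3, f@B2}
  B4: | IN={b@B1, c@B0, d@B3, f@B2} | OUT={b@B1, c@B0, d@B3, f@B4}
  B5: | IN={b@B1, c@B0, d@B3, f@B4} | OUT={b@B1, c@B0, d@B3, f@B4}
  B6: | IN={b@B1, c@B0, d@B3, f@B4} | OUT={b@B1, c@B0, d@B6, f@B4}
  B7: | IN={b@B1, c@B0, d@B6, f@B4} | OUT={b@B7, c@B0, d@B6, e@B7, f@B4}

Merge at B2: IN[B2] = OUT[B1] = {b@B1, c@B0, d@B1}
Applying B2's transfer function to that IN value gives OUT[B2] (row B2 above).

Answer: {b@B1, c@B0, d@B1, f@B2}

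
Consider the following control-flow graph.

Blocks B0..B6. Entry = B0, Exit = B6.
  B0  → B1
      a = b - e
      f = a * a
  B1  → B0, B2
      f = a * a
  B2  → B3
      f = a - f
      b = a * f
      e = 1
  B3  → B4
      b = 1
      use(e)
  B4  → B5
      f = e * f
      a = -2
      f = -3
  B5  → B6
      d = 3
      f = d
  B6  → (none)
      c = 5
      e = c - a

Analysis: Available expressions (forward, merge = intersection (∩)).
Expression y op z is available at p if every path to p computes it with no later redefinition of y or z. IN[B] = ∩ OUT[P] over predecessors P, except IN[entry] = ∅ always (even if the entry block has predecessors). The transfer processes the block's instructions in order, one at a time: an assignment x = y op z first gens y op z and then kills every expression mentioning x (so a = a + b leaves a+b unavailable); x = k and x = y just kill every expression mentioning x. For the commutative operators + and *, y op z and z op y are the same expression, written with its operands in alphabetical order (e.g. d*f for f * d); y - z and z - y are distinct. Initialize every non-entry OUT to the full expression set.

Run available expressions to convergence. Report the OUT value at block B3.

Answer: {a*a, a*f}

Working:
Per-block solution:
  B0:  IN={}  OUT={a*a, b-e}
  B1:  IN={a*a, b-e}  OUT={a*a, b-e}
  B2:  IN={a*a, b-e}  OUT={a*a, a*f}
  B3:  IN={a*a, a*f}  OUT={a*a, a*f}
  B4:  IN={a*a, a*f}  OUT={}
  B5:  IN={}  OUT={}
  B6:  IN={}  OUT={c-a}

Merge at B3: IN[B3] = OUT[B2] = {a*a, a*f}
Applying B3's transfer function to that IN value gives OUT[B3] (row B3 above).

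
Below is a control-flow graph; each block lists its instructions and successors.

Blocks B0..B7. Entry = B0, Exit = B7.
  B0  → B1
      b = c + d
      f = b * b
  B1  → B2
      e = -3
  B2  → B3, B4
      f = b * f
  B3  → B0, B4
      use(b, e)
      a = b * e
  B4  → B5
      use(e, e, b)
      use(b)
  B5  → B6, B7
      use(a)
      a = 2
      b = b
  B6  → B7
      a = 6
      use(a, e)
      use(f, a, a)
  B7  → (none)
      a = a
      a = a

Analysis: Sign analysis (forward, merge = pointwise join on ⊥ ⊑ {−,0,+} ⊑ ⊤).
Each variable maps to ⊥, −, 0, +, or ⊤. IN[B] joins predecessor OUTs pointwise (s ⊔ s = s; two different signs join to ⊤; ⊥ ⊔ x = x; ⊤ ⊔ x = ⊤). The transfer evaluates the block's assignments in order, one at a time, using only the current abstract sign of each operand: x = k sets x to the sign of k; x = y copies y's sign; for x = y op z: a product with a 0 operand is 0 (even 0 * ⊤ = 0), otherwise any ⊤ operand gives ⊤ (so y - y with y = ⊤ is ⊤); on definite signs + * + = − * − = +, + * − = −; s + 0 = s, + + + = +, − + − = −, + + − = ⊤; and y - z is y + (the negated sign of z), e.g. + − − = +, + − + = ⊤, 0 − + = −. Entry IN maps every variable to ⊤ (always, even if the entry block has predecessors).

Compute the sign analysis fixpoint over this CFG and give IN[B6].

Answer: {a: +, b: ⊤, c: ⊤, d: ⊤, e: -, f: ⊤}

Working:
Converged values:
  B0:  IN=(all ⊤)  OUT=(all ⊤)
  B1:  IN=(all ⊤)  OUT={e:-; rest ⊤}
  B2:  IN={e:-; rest ⊤}  OUT={e:-; rest ⊤}
  B3:  IN={e:-; rest ⊤}  OUT={e:-; rest ⊤}
  B4:  IN={e:-; rest ⊤}  OUT={e:-; rest ⊤}
  B5:  IN={e:-; rest ⊤}  OUT={a:+, e:-; rest ⊤}
  B6:  IN={a:+, e:-; rest ⊤}  OUT={a:+, e:-; rest ⊤}
  B7:  IN={a:+, e:-; rest ⊤}  OUT={a:+, e:-; rest ⊤}

Merge at B6: IN[B6] = OUT[B5] = {a: +, b: ⊤, c: ⊤, d: ⊤, e: -, f: ⊤}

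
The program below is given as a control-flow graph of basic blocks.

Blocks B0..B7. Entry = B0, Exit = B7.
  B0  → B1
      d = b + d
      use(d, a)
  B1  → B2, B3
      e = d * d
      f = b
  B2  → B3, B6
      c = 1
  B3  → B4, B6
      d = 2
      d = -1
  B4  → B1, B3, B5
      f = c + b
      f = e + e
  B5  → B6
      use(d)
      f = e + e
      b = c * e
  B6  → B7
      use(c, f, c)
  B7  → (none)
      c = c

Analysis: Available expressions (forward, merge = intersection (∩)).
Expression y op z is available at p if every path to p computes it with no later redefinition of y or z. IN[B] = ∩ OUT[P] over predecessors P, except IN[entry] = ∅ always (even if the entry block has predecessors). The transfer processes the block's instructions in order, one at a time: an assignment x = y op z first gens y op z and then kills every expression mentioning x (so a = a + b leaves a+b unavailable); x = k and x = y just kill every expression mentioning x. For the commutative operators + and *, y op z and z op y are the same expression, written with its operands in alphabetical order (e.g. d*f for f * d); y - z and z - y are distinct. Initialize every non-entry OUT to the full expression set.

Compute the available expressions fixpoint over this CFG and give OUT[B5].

Answer: {c*e, e+e}

Working:
Converged values:
  B0:  IN={}  OUT={}
  B1:  IN={}  OUT={d*d}
  B2:  IN={d*d}  OUT={d*d}
  B3:  IN={}  OUT={}
  B4:  IN={}  OUT={b+c, e+e}
  B5:  IN={b+c, e+e}  OUT={c*e, e+e}
  B6:  IN={}  OUT={}
  B7:  IN={}  OUT={}

Merge at B5: IN[B5] = OUT[B4] = {b+c, e+e}
Applying B5's transfer function to that IN value gives OUT[B5] (row B5 above).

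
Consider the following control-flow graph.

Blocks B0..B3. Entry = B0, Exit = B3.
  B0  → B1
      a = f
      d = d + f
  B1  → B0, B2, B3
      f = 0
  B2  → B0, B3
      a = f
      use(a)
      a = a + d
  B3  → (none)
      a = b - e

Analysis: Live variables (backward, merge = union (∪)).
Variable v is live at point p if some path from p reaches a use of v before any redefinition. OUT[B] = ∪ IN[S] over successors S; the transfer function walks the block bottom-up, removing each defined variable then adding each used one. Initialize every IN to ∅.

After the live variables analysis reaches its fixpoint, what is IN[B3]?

Converged values:
  B0:  IN={b, d, e, f}  OUT={b, d, e}
  B1:  IN={b, d, e}  OUT={b, d, e, f}
  B2:  IN={b, d, e, f}  OUT={b, d, e, f}
  B3:  IN={b, e}  OUT={}

B3 is the boundary node: OUT[B3] = {}
Applying B3's transfer function to that OUT value gives IN[B3] (row B3 above).

Answer: {b, e}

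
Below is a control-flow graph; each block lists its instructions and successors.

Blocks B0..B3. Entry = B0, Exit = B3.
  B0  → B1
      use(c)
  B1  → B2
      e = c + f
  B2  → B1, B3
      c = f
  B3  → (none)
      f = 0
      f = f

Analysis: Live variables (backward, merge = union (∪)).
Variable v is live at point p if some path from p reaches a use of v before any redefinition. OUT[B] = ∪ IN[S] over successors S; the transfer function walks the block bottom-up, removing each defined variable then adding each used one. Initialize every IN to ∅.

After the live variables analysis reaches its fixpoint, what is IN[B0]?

Answer: {c, f}

Trace:
Fixpoint table:
  B0:   IN={c, f}   OUT={c, f}
  B1:   IN={c, f}   OUT={f}
  B2:   IN={f}   OUT={c, f}
  B3:   IN={}   OUT={}

Merge at B0: OUT[B0] = IN[B1] = {c, f}
Applying B0's transfer function to that OUT value gives IN[B0] (row B0 above).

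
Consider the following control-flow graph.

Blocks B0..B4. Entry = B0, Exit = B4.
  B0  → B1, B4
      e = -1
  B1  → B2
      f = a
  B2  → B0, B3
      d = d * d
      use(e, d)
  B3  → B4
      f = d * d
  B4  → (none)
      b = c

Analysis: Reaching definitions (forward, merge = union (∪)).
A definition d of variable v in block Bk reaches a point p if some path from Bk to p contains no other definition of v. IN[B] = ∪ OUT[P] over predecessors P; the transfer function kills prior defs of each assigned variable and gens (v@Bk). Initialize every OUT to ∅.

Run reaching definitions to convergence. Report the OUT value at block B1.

Answer: {d@B2, e@B0, f@B1}

Working:
Converged values:
  B0: | IN={d@B2, e@B0, f@B1} | OUT={d@B2, e@B0, f@B1}
  B1: | IN={d@B2, e@B0, f@B1} | OUT={d@B2, e@B0, f@B1}
  B2: | IN={d@B2, e@B0, f@B1} | OUT={d@B2, e@B0, f@B1}
  B3: | IN={d@B2, e@B0, f@B1} | OUT={d@B2, e@B0, f@B3}
  B4: | IN={d@B2, e@B0, f@B1, f@B3} | OUT={b@B4, d@B2, e@B0, f@B1, f@B3}

Merge at B1: IN[B1] = OUT[B0] = {d@B2, e@B0, f@B1}
Applying B1's transfer function to that IN value gives OUT[B1] (row B1 above).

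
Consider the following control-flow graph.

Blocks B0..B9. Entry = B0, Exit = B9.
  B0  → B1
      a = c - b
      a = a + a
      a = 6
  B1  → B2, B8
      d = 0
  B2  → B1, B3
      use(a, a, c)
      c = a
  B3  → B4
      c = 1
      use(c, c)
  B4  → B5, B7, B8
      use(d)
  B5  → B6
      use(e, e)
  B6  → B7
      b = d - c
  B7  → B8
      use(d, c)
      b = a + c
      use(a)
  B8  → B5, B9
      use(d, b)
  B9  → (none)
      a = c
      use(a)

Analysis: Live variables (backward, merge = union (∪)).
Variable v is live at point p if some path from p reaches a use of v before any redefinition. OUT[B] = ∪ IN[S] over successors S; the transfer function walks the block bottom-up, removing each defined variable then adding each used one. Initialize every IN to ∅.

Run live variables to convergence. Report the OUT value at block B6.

Answer: {a, c, d, e}

Derivation:
Converged values:
  B0:  IN={b, c, e}  OUT={a, b, c, e}
  B1:  IN={a, b, c, e}  OUT={a, b, c, d, e}
  B2:  IN={a, b, c, d, e}  OUT={a, b, c, d, e}
  B3:  IN={a, b, d, e}  OUT={a, b, c, d, e}
  B4:  IN={a, b, c, d, e}  OUT={a, b, c, d, e}
  B5:  IN={a, c, d, e}  OUT={a, c, d, e}
  B6:  IN={a, c, d, e}  OUT={a, c, d, e}
  B7:  IN={a, c, d, e}  OUT={a, b, c, d, e}
  B8:  IN={a, b, c, d, e}  OUT={a, c, d, e}
  B9:  IN={c}  OUT={}

Merge at B6: OUT[B6] = IN[B7] = {a, c, d, e}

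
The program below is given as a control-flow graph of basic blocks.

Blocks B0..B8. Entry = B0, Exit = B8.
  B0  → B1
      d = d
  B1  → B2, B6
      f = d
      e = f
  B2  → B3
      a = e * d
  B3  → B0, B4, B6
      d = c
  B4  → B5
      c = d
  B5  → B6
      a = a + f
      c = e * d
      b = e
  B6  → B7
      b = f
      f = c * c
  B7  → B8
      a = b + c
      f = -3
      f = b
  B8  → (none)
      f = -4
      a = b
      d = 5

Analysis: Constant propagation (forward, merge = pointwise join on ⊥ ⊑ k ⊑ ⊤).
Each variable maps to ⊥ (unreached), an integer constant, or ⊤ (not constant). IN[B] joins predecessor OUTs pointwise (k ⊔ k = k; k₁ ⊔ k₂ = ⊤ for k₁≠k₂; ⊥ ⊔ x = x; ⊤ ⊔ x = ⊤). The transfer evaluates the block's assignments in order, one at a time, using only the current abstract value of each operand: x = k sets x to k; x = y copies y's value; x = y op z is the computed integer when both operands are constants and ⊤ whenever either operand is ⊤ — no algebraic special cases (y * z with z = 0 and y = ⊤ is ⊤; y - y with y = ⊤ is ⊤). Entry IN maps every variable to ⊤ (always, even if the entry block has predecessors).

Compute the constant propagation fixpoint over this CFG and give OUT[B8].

Fixpoint table:
  B0: | IN=(all ⊤) | OUT=(all ⊤)
  B1: | IN=(all ⊤) | OUT=(all ⊤)
  B2: | IN=(all ⊤) | OUT=(all ⊤)
  B3: | IN=(all ⊤) | OUT=(all ⊤)
  B4: | IN=(all ⊤) | OUT=(all ⊤)
  B5: | IN=(all ⊤) | OUT=(all ⊤)
  B6: | IN=(all ⊤) | OUT=(all ⊤)
  B7: | IN=(all ⊤) | OUT=(all ⊤)
  B8: | IN=(all ⊤) | OUT={d:5, f:-4; rest ⊤}

Merge at B8: IN[B8] = OUT[B7] = {a: ⊤, b: ⊤, c: ⊤, d: ⊤, e: ⊤, f: ⊤}
Applying B8's transfer function to that IN value gives OUT[B8] (row B8 above).

Answer: {a: ⊤, b: ⊤, c: ⊤, d: 5, e: ⊤, f: -4}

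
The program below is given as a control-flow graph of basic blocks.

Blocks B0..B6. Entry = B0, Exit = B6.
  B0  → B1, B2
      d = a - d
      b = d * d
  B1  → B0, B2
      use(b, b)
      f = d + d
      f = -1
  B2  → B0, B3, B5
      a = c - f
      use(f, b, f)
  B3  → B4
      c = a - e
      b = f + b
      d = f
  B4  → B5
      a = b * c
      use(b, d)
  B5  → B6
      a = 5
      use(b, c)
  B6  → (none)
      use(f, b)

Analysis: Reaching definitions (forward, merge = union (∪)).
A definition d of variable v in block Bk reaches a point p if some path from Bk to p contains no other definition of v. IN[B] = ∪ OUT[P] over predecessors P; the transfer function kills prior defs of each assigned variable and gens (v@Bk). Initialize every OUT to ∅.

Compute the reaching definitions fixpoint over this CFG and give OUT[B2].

Per-block solution:
  B0:  IN={a@B2, b@B0, d@B0, f@B1}  OUT={a@B2, b@B0, d@B0, f@B1}
  B1:  IN={a@B2, b@B0, d@B0, f@B1}  OUT={a@B2, b@B0, d@B0, f@B1}
  B2:  IN={a@B2, b@B0, d@B0, f@B1}  OUT={a@B2, b@B0, d@B0, f@B1}
  B3:  IN={a@B2, b@B0, d@B0, f@B1}  OUT={a@B2, b@B3, c@B3, d@B3, f@B1}
  B4:  IN={a@B2, b@B3, c@B3, d@B3, f@B1}  OUT={a@B4, b@B3, c@B3, d@B3, f@B1}
  B5:  IN={a@B2, a@B4, b@B0, b@B3, c@B3, d@B0, d@B3, f@B1}  OUT={a@B5, b@B0, b@B3, c@B3, d@B0, d@B3, f@B1}
  B6:  IN={a@B5, b@B0, b@B3, c@B3, d@B0, d@B3, f@B1}  OUT={a@B5, b@B0, b@B3, c@B3, d@B0, d@B3, f@B1}

Merge at B2: IN[B2] = OUT[B0] ⊔ OUT[B1] = {a@B2, b@B0, d@B0, f@B1}
Applying B2's transfer function to that IN value gives OUT[B2] (row B2 above).

Answer: {a@B2, b@B0, d@B0, f@B1}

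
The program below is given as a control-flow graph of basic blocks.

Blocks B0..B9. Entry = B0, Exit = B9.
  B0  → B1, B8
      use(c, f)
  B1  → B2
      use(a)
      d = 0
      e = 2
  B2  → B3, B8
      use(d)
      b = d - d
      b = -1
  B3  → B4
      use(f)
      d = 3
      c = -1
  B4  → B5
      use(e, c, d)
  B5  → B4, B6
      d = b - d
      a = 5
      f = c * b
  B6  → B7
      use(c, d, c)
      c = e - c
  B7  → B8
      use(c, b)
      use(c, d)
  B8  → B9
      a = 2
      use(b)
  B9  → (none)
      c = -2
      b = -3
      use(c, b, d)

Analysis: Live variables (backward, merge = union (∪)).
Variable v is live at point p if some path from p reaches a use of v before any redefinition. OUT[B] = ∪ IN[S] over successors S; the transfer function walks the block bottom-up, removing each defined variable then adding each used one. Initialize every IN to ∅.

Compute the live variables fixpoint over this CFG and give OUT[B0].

Converged values:
  B0:   IN={a, b, c, d, f}   OUT={a, b, d, f}
  B1:   IN={a, f}   OUT={d, e, f}
  B2:   IN={d, e, f}   OUT={b, d, e, f}
  B3:   IN={b, e, f}   OUT={b, c, d, e}
  B4:   IN={b, c, d, e}   OUT={b, c, d, e}
  B5:   IN={b, c, d, e}   OUT={b, c, d, e}
  B6:   IN={b, c, d, e}   OUT={b, c, d}
  B7:   IN={b, c, d}   OUT={b, d}
  B8:   IN={b, d}   OUT={d}
  B9:   IN={d}   OUT={}

Merge at B0: OUT[B0] = IN[B1] ⊔ IN[B8] = {a, b, d, f}

Answer: {a, b, d, f}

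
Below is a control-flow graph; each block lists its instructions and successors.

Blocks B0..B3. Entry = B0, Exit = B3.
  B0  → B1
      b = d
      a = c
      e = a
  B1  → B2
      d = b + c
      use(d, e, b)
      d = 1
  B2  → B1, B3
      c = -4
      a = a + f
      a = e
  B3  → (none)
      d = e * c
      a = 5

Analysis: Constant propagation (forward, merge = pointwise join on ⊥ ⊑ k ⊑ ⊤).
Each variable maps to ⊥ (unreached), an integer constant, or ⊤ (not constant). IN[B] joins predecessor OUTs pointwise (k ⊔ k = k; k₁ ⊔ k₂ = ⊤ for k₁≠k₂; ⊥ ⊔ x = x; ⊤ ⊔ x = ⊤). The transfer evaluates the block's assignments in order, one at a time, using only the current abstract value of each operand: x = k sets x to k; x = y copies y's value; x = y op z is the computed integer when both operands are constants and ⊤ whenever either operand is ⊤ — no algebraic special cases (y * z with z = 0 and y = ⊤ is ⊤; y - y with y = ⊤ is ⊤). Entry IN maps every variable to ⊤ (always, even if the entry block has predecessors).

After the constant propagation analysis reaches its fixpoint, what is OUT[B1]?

Fixpoint table:
  B0:  IN=(all ⊤)  OUT=(all ⊤)
  B1:  IN=(all ⊤)  OUT={d:1; rest ⊤}
  B2:  IN={d:1; rest ⊤}  OUT={c:-4, d:1; rest ⊤}
  B3:  IN={c:-4, d:1; rest ⊤}  OUT={a:5, c:-4; rest ⊤}

Merge at B1: IN[B1] = OUT[B0] ⊔ OUT[B2] = {a: ⊤, b: ⊤, c: ⊤, d: ⊤, e: ⊤, f: ⊤}
Applying B1's transfer function to that IN value gives OUT[B1] (row B1 above).

Answer: {a: ⊤, b: ⊤, c: ⊤, d: 1, e: ⊤, f: ⊤}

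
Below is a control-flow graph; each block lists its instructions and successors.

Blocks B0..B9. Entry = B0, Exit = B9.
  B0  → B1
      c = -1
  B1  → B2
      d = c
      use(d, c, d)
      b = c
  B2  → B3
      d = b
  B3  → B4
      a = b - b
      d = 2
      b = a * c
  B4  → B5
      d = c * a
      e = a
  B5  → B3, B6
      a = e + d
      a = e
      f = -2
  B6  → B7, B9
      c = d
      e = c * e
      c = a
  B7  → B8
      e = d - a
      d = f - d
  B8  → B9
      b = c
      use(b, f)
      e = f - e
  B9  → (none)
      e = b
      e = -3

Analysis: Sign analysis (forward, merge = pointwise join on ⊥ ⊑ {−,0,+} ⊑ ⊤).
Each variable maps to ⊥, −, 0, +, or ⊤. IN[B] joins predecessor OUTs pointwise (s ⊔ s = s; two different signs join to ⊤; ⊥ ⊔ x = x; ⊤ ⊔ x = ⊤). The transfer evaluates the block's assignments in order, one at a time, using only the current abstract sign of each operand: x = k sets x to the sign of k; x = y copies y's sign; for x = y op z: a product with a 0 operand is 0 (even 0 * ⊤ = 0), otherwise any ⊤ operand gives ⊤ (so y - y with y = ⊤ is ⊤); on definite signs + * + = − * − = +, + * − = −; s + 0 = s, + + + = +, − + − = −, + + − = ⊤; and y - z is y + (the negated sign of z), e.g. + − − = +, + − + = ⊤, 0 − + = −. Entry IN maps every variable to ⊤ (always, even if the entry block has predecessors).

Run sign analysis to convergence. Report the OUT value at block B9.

Answer: {a: ⊤, b: ⊤, c: ⊤, d: ⊤, e: -, f: -}

Trace:
Per-block solution:
  B0:   IN=(all ⊤)   OUT={c:-; rest ⊤}
  B1:   IN={c:-; rest ⊤}   OUT={b:-, c:-, d:-; rest ⊤}
  B2:   IN={b:-, c:-, d:-; rest ⊤}   OUT={b:-, c:-, d:-; rest ⊤}
  B3:   IN={c:-; rest ⊤}   OUT={c:-, d:+; rest ⊤}
  B4:   IN={c:-, d:+; rest ⊤}   OUT={c:-; rest ⊤}
  B5:   IN={c:-; rest ⊤}   OUT={c:-, f:-; rest ⊤}
  B6:   IN={c:-, f:-; rest ⊤}   OUT={f:-; rest ⊤}
  B7:   IN={f:-; rest ⊤}   OUT={f:-; rest ⊤}
  B8:   IN={f:-; rest ⊤}   OUT={f:-; rest ⊤}
  B9:   IN={f:-; rest ⊤}   OUT={e:-, f:-; rest ⊤}

Merge at B9: IN[B9] = OUT[B6] ⊔ OUT[B8] = {a: ⊤, b: ⊤, c: ⊤, d: ⊤, e: ⊤, f: -}
Applying B9's transfer function to that IN value gives OUT[B9] (row B9 above).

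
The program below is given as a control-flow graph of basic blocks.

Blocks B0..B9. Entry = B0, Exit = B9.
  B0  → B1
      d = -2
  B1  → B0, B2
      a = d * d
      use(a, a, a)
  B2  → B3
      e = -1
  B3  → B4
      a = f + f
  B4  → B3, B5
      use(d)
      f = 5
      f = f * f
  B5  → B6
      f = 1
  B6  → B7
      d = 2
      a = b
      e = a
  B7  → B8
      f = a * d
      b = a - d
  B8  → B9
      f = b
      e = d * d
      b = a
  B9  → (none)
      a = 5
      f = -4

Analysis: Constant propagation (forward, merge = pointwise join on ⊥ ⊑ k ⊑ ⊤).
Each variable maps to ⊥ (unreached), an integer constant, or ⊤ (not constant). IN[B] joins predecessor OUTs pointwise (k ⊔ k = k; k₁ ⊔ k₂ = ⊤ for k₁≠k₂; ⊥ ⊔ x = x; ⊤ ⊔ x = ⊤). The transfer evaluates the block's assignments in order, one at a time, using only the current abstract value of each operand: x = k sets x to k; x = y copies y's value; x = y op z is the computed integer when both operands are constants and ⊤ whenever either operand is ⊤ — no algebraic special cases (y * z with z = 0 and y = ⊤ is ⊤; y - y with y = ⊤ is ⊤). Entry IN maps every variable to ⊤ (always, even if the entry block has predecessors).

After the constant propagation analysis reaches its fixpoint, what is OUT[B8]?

Fixpoint table:
  B0:   IN=(all ⊤)   OUT={d:-2; rest ⊤}
  B1:   IN={d:-2; rest ⊤}   OUT={a:4, d:-2; rest ⊤}
  B2:   IN={a:4, d:-2; rest ⊤}   OUT={a:4, d:-2, e:-1; rest ⊤}
  B3:   IN={d:-2, e:-1; rest ⊤}   OUT={d:-2, e:-1; rest ⊤}
  B4:   IN={d:-2, e:-1; rest ⊤}   OUT={d:-2, e:-1, f:25; rest ⊤}
  B5:   IN={d:-2, e:-1, f:25; rest ⊤}   OUT={d:-2, e:-1, f:1; rest ⊤}
  B6:   IN={d:-2, e:-1, f:1; rest ⊤}   OUT={d:2, f:1; rest ⊤}
  B7:   IN={d:2, f:1; rest ⊤}   OUT={d:2; rest ⊤}
  B8:   IN={d:2; rest ⊤}   OUT={d:2, e:4; rest ⊤}
  B9:   IN={d:2, e:4; rest ⊤}   OUT={a:5, d:2, e:4, f:-4; rest ⊤}

Merge at B8: IN[B8] = OUT[B7] = {a: ⊤, b: ⊤, c: ⊤, d: 2, e: ⊤, f: ⊤}
Applying B8's transfer function to that IN value gives OUT[B8] (row B8 above).

Answer: {a: ⊤, b: ⊤, c: ⊤, d: 2, e: 4, f: ⊤}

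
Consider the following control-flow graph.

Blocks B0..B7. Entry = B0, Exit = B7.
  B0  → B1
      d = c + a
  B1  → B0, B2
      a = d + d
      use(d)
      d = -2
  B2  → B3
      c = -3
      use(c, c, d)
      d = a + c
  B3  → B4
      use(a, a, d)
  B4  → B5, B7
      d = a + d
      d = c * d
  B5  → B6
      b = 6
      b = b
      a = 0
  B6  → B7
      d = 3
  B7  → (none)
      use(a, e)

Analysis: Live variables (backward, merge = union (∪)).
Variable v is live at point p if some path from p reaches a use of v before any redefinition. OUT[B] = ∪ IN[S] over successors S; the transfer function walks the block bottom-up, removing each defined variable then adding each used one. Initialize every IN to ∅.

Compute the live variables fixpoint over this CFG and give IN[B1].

Answer: {c, d, e}

Derivation:
Fixpoint table:
  B0:   IN={a, c, e}   OUT={c, d, e}
  B1:   IN={c, d, e}   OUT={a, c, d, e}
  B2:   IN={a, d, e}   OUT={a, c, d, e}
  B3:   IN={a, c, d, e}   OUT={a, c, d, e}
  B4:   IN={a, c, d, e}   OUT={a, e}
  B5:   IN={e}   OUT={a, e}
  B6:   IN={a, e}   OUT={a, e}
  B7:   IN={a, e}   OUT={}

Merge at B1: OUT[B1] = IN[B0] ⊔ IN[B2] = {a, c, d, e}
Applying B1's transfer function to that OUT value gives IN[B1] (row B1 above).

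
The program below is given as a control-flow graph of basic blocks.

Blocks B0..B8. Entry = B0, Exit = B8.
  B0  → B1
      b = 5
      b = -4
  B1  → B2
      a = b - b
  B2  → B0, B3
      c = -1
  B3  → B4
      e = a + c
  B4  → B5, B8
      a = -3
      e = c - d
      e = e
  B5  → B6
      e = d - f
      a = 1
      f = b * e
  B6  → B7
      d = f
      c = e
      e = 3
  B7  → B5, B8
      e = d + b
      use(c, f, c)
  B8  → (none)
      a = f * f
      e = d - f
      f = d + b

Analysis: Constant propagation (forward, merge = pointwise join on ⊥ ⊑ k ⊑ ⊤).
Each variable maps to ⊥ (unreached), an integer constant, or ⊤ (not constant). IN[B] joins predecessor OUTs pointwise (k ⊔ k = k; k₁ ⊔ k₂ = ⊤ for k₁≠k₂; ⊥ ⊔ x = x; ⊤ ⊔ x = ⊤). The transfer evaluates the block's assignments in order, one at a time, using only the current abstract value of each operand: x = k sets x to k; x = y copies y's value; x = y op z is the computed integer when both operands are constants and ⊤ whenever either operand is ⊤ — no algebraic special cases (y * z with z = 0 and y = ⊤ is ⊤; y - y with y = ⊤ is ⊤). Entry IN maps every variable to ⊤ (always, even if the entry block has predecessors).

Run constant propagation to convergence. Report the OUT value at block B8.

Answer: {a: ⊤, b: -4, c: ⊤, d: ⊤, e: ⊤, f: ⊤}

Working:
Converged values:
  B0: | IN=(all ⊤) | OUT={b:-4; rest ⊤}
  B1: | IN={b:-4; rest ⊤} | OUT={a:0, b:-4; rest ⊤}
  B2: | IN={a:0, b:-4; rest ⊤} | OUT={a:0, b:-4, c:-1; rest ⊤}
  B3: | IN={a:0, b:-4, c:-1; rest ⊤} | OUT={a:0, b:-4, c:-1, e:-1; rest ⊤}
  B4: | IN={a:0, b:-4, c:-1, e:-1; rest ⊤} | OUT={a:-3, b:-4, c:-1; rest ⊤}
  B5: | IN={b:-4; rest ⊤} | OUT={a:1, b:-4; rest ⊤}
  B6: | IN={a:1, b:-4; rest ⊤} | OUT={a:1, b:-4, e:3; rest ⊤}
  B7: | IN={a:1, b:-4, e:3; rest ⊤} | OUT={a:1, b:-4; rest ⊤}
  B8: | IN={b:-4; rest ⊤} | OUT={b:-4; rest ⊤}

Merge at B8: IN[B8] = OUT[B4] ⊔ OUT[B7] = {a: ⊤, b: -4, c: ⊤, d: ⊤, e: ⊤, f: ⊤}
Applying B8's transfer function to that IN value gives OUT[B8] (row B8 above).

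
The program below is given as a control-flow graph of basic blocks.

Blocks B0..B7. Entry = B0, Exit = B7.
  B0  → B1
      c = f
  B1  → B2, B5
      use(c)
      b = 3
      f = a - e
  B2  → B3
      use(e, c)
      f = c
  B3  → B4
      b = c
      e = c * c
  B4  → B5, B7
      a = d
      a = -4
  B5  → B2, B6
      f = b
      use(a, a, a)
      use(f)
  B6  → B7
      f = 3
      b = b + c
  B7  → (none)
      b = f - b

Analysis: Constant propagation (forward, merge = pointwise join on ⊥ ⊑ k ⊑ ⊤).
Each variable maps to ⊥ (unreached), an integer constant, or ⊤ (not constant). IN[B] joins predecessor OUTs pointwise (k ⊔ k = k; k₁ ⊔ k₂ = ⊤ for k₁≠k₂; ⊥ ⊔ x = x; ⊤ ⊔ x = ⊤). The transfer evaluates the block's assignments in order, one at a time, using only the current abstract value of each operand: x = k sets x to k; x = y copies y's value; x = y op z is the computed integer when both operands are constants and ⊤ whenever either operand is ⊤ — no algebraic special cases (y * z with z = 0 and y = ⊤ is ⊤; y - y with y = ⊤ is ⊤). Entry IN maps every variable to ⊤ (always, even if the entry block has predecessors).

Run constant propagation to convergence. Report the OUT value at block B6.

Answer: {a: ⊤, b: ⊤, c: ⊤, d: ⊤, e: ⊤, f: 3}

Derivation:
Fixpoint table:
  B0:   IN=(all ⊤)   OUT=(all ⊤)
  B1:   IN=(all ⊤)   OUT={b:3; rest ⊤}
  B2:   IN=(all ⊤)   OUT=(all ⊤)
  B3:   IN=(all ⊤)   OUT=(all ⊤)
  B4:   IN=(all ⊤)   OUT={a:-4; rest ⊤}
  B5:   IN=(all ⊤)   OUT=(all ⊤)
  B6:   IN=(all ⊤)   OUT={f:3; rest ⊤}
  B7:   IN=(all ⊤)   OUT=(all ⊤)

Merge at B6: IN[B6] = OUT[B5] = {a: ⊤, b: ⊤, c: ⊤, d: ⊤, e: ⊤, f: ⊤}
Applying B6's transfer function to that IN value gives OUT[B6] (row B6 above).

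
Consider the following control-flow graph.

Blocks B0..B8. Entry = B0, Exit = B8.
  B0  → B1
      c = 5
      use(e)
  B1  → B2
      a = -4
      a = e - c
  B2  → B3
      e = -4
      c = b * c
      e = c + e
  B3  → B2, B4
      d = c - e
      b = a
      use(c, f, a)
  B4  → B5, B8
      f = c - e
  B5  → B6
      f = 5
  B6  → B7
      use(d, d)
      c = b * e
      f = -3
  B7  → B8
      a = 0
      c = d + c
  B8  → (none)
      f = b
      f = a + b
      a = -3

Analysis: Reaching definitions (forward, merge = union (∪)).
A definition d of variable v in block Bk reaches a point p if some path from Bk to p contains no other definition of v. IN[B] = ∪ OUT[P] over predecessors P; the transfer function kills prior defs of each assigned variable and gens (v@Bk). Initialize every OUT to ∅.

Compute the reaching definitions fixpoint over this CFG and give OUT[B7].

Per-block solution:
  B0: | IN={} | OUT={c@B0}
  B1: | IN={c@B0} | OUT={a@B1, c@B0}
  B2: | IN={a@B1, b@B3, c@B0, c@B2, d@B3, e@B2} | OUT={a@B1, b@B3, c@B2, d@B3, e@B2}
  B3: | IN={a@B1, b@B3, c@B2, d@B3, e@B2} | OUT={a@B1, b@B3, c@B2, d@B3, e@B2}
  B4: | IN={a@B1, b@B3, c@B2, d@B3, e@B2} | OUT={a@B1, b@B3, c@B2, d@B3, e@B2, f@B4}
  B5: | IN={a@B1, b@B3, c@B2, d@B3, e@B2, f@B4} | OUT={a@B1, b@B3, c@B2, d@B3, e@B2, f@B5}
  B6: | IN={a@B1, b@B3, c@B2, d@B3, e@B2, f@B5} | OUT={a@B1, b@B3, c@B6, d@B3, e@B2, f@B6}
  B7: | IN={a@B1, b@B3, c@B6, d@B3, e@B2, f@B6} | OUT={a@B7, b@B3, c@B7, d@B3, e@B2, f@B6}
  B8: | IN={a@B1, a@B7, b@B3, c@B2, c@B7, d@B3, e@B2, f@B4, f@B6} | OUT={a@B8, b@B3, c@B2, c@B7, d@B3, e@B2, f@B8}

Merge at B7: IN[B7] = OUT[B6] = {a@B1, b@B3, c@B6, d@B3, e@B2, f@B6}
Applying B7's transfer function to that IN value gives OUT[B7] (row B7 above).

Answer: {a@B7, b@B3, c@B7, d@B3, e@B2, f@B6}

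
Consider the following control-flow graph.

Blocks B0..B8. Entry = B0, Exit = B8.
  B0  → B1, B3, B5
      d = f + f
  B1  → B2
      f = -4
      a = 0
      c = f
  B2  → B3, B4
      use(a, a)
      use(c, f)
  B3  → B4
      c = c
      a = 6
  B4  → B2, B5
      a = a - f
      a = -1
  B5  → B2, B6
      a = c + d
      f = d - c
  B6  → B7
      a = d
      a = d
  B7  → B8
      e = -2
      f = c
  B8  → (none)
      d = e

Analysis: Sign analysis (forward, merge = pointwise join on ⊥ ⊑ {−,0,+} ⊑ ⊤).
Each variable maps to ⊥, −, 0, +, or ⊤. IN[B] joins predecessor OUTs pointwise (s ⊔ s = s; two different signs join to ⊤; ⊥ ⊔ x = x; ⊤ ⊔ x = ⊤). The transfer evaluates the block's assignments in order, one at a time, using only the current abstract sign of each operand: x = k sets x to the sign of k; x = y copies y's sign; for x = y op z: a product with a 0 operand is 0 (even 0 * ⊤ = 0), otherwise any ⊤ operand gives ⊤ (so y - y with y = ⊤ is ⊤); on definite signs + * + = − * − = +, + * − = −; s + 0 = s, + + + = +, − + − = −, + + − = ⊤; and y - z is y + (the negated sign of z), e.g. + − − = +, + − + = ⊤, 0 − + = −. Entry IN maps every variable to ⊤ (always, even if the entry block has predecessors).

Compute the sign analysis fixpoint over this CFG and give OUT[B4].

Answer: {a: -, b: ⊤, c: ⊤, d: ⊤, e: ⊤, f: ⊤}

Trace:
Converged values:
  B0:   IN=(all ⊤)   OUT=(all ⊤)
  B1:   IN=(all ⊤)   OUT={a:0, c:-, f:-; rest ⊤}
  B2:   IN=(all ⊤)   OUT=(all ⊤)
  B3:   IN=(all ⊤)   OUT={a:+; rest ⊤}
  B4:   IN=(all ⊤)   OUT={a:-; rest ⊤}
  B5:   IN=(all ⊤)   OUT=(all ⊤)
  B6:   IN=(all ⊤)   OUT=(all ⊤)
  B7:   IN=(all ⊤)   OUT={e:-; rest ⊤}
  B8:   IN={e:-; rest ⊤}   OUT={d:-, e:-; rest ⊤}

Merge at B4: IN[B4] = OUT[B2] ⊔ OUT[B3] = {a: ⊤, b: ⊤, c: ⊤, d: ⊤, e: ⊤, f: ⊤}
Applying B4's transfer function to that IN value gives OUT[B4] (row B4 above).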